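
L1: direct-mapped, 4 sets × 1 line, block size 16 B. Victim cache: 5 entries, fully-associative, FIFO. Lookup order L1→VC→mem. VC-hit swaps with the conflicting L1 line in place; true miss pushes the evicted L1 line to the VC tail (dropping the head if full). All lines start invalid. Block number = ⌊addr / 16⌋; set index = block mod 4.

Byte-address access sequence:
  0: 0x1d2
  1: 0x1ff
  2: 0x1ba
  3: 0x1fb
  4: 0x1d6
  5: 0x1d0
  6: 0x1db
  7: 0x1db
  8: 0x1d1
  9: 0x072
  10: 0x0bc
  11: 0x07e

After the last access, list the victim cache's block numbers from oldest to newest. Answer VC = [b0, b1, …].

VC = [27, 31, 11]

#0 0x1d2→b29/s1 MISS; vc=[]
#1 0x1ff→b31/s3 MISS; vc=[]
#2 0x1ba→b27/s3 MISS; vc=[31]
#3 0x1fb→b31/s3 VC-HIT; vc=[27]
#4 0x1d6→b29/s1 L1-HIT; vc=[27]
#5 0x1d0→b29/s1 L1-HIT; vc=[27]
#6 0x1db→b29/s1 L1-HIT; vc=[27]
#7 0x1db→b29/s1 L1-HIT; vc=[27]
#8 0x1d1→b29/s1 L1-HIT; vc=[27]
#9 0x72→b7/s3 MISS; vc=[27,31]
#10 0xbc→b11/s3 MISS; vc=[27,31,7]
#11 0x7e→b7/s3 VC-HIT; vc=[27,31,11]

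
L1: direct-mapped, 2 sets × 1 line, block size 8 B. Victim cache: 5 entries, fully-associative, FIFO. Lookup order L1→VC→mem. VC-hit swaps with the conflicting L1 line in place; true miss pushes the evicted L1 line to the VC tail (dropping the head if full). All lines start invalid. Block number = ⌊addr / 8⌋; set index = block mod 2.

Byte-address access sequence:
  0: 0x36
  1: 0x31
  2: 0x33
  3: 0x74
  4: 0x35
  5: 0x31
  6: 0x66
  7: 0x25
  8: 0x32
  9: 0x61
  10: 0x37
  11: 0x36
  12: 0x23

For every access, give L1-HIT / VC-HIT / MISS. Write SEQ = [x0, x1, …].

SEQ = [MISS, L1-HIT, L1-HIT, MISS, VC-HIT, L1-HIT, MISS, MISS, VC-HIT, VC-HIT, VC-HIT, L1-HIT, VC-HIT]

#0 0x36→b6/s0 MISS; vc=[]
#1 0x31→b6/s0 L1-HIT; vc=[]
#2 0x33→b6/s0 L1-HIT; vc=[]
#3 0x74→b14/s0 MISS; vc=[6]
#4 0x35→b6/s0 VC-HIT; vc=[14]
#5 0x31→b6/s0 L1-HIT; vc=[14]
#6 0x66→b12/s0 MISS; vc=[14,6]
#7 0x25→b4/s0 MISS; vc=[14,6,12]
#8 0x32→b6/s0 VC-HIT; vc=[14,4,12]
#9 0x61→b12/s0 VC-HIT; vc=[14,4,6]
#10 0x37→b6/s0 VC-HIT; vc=[14,4,12]
#11 0x36→b6/s0 L1-HIT; vc=[14,4,12]
#12 0x23→b4/s0 VC-HIT; vc=[14,6,12]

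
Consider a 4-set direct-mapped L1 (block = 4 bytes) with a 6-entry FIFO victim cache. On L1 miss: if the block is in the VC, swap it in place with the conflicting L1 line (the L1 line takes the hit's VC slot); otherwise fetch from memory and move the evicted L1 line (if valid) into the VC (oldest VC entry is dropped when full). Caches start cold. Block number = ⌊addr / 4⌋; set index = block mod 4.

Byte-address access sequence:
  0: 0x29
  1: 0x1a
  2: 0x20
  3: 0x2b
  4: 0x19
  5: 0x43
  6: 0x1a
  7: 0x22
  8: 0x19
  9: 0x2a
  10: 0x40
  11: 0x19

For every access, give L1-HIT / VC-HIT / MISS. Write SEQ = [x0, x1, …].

  [0] addr=0x29 blk=10 s=2: MISS | VC []
  [1] addr=0x1a blk=6 s=2: MISS | VC [10]
  [2] addr=0x20 blk=8 s=0: MISS | VC [10]
  [3] addr=0x2b blk=10 s=2: VC-HIT | VC [6]
  [4] addr=0x19 blk=6 s=2: VC-HIT | VC [10]
  [5] addr=0x43 blk=16 s=0: MISS | VC [10, 8]
  [6] addr=0x1a blk=6 s=2: L1-HIT | VC [10, 8]
  [7] addr=0x22 blk=8 s=0: VC-HIT | VC [10, 16]
  [8] addr=0x19 blk=6 s=2: L1-HIT | VC [10, 16]
  [9] addr=0x2a blk=10 s=2: VC-HIT | VC [6, 16]
  [10] addr=0x40 blk=16 s=0: VC-HIT | VC [6, 8]
  [11] addr=0x19 blk=6 s=2: VC-HIT | VC [10, 8]

SEQ = [MISS, MISS, MISS, VC-HIT, VC-HIT, MISS, L1-HIT, VC-HIT, L1-HIT, VC-HIT, VC-HIT, VC-HIT]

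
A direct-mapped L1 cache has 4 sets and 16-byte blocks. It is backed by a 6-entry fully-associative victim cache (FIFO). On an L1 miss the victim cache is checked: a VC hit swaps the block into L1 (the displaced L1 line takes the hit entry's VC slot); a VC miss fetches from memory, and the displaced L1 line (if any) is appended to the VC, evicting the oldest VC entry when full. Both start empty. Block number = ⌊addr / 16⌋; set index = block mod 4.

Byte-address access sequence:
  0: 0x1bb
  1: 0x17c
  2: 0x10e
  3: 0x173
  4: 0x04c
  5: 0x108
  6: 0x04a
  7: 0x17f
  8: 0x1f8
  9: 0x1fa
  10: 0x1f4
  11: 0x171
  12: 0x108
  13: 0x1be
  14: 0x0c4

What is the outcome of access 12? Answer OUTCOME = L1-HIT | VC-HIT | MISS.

OUTCOME = VC-HIT

0: 0x1bb (blk 27, set 3) → MISS  vc=[]
1: 0x17c (blk 23, set 3) → MISS  vc=[27]
2: 0x10e (blk 16, set 0) → MISS  vc=[27]
3: 0x173 (blk 23, set 3) → L1-HIT  vc=[27]
4: 0x4c (blk 4, set 0) → MISS  vc=[27, 16]
5: 0x108 (blk 16, set 0) → VC-HIT  vc=[27, 4]
6: 0x4a (blk 4, set 0) → VC-HIT  vc=[27, 16]
7: 0x17f (blk 23, set 3) → L1-HIT  vc=[27, 16]
8: 0x1f8 (blk 31, set 3) → MISS  vc=[27, 16, 23]
9: 0x1fa (blk 31, set 3) → L1-HIT  vc=[27, 16, 23]
10: 0x1f4 (blk 31, set 3) → L1-HIT  vc=[27, 16, 23]
11: 0x171 (blk 23, set 3) → VC-HIT  vc=[27, 16, 31]
12: 0x108 (blk 16, set 0) → VC-HIT  vc=[27, 4, 31]
13: 0x1be (blk 27, set 3) → VC-HIT  vc=[23, 4, 31]
14: 0xc4 (blk 12, set 0) → MISS  vc=[23, 4, 31, 16]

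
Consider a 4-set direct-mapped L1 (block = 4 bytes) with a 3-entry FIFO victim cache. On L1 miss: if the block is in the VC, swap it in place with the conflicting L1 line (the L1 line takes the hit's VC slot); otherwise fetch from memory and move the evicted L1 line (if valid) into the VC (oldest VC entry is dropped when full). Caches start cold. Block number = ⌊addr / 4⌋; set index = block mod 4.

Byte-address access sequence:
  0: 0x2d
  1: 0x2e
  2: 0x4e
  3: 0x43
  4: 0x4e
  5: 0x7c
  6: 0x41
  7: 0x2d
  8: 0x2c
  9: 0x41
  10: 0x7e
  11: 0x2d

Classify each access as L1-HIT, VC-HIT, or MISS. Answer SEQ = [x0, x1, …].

#0 0x2d→b11/s3 MISS; vc=[]
#1 0x2e→b11/s3 L1-HIT; vc=[]
#2 0x4e→b19/s3 MISS; vc=[11]
#3 0x43→b16/s0 MISS; vc=[11]
#4 0x4e→b19/s3 L1-HIT; vc=[11]
#5 0x7c→b31/s3 MISS; vc=[11,19]
#6 0x41→b16/s0 L1-HIT; vc=[11,19]
#7 0x2d→b11/s3 VC-HIT; vc=[31,19]
#8 0x2c→b11/s3 L1-HIT; vc=[31,19]
#9 0x41→b16/s0 L1-HIT; vc=[31,19]
#10 0x7e→b31/s3 VC-HIT; vc=[11,19]
#11 0x2d→b11/s3 VC-HIT; vc=[31,19]

SEQ = [MISS, L1-HIT, MISS, MISS, L1-HIT, MISS, L1-HIT, VC-HIT, L1-HIT, L1-HIT, VC-HIT, VC-HIT]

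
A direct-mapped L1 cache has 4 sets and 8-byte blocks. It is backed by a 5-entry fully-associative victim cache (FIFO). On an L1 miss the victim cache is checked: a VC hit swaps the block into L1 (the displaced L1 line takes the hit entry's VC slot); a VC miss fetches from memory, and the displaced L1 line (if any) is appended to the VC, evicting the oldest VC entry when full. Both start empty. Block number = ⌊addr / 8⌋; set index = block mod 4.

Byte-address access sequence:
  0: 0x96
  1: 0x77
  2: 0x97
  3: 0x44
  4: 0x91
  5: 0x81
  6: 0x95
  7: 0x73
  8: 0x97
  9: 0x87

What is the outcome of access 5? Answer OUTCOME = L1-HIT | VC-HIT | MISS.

OUTCOME = MISS

  [0] addr=0x96 blk=18 s=2: MISS | VC []
  [1] addr=0x77 blk=14 s=2: MISS | VC [18]
  [2] addr=0x97 blk=18 s=2: VC-HIT | VC [14]
  [3] addr=0x44 blk=8 s=0: MISS | VC [14]
  [4] addr=0x91 blk=18 s=2: L1-HIT | VC [14]
  [5] addr=0x81 blk=16 s=0: MISS | VC [14, 8]
  [6] addr=0x95 blk=18 s=2: L1-HIT | VC [14, 8]
  [7] addr=0x73 blk=14 s=2: VC-HIT | VC [18, 8]
  [8] addr=0x97 blk=18 s=2: VC-HIT | VC [14, 8]
  [9] addr=0x87 blk=16 s=0: L1-HIT | VC [14, 8]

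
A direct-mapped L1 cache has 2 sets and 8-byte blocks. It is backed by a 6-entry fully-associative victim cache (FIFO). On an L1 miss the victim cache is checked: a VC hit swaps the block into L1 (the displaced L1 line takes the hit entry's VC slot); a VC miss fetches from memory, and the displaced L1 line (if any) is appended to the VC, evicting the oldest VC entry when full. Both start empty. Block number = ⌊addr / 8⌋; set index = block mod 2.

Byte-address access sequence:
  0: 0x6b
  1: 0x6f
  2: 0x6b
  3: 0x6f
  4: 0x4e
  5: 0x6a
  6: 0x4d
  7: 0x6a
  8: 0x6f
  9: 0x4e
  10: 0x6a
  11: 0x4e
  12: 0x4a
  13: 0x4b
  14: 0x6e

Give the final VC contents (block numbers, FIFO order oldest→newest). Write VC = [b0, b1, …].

VC = [9]

0: 0x6b (blk 13, set 1) → MISS  vc=[]
1: 0x6f (blk 13, set 1) → L1-HIT  vc=[]
2: 0x6b (blk 13, set 1) → L1-HIT  vc=[]
3: 0x6f (blk 13, set 1) → L1-HIT  vc=[]
4: 0x4e (blk 9, set 1) → MISS  vc=[13]
5: 0x6a (blk 13, set 1) → VC-HIT  vc=[9]
6: 0x4d (blk 9, set 1) → VC-HIT  vc=[13]
7: 0x6a (blk 13, set 1) → VC-HIT  vc=[9]
8: 0x6f (blk 13, set 1) → L1-HIT  vc=[9]
9: 0x4e (blk 9, set 1) → VC-HIT  vc=[13]
10: 0x6a (blk 13, set 1) → VC-HIT  vc=[9]
11: 0x4e (blk 9, set 1) → VC-HIT  vc=[13]
12: 0x4a (blk 9, set 1) → L1-HIT  vc=[13]
13: 0x4b (blk 9, set 1) → L1-HIT  vc=[13]
14: 0x6e (blk 13, set 1) → VC-HIT  vc=[9]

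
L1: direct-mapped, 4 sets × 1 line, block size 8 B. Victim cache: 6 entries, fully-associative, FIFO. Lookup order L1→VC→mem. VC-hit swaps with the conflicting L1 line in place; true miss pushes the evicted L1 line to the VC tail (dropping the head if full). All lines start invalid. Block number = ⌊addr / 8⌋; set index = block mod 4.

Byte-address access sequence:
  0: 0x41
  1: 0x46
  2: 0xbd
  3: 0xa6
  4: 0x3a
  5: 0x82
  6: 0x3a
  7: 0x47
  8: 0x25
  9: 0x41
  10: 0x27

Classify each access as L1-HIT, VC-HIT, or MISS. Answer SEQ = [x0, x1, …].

  [0] addr=0x41 blk=8 s=0: MISS | VC []
  [1] addr=0x46 blk=8 s=0: L1-HIT | VC []
  [2] addr=0xbd blk=23 s=3: MISS | VC []
  [3] addr=0xa6 blk=20 s=0: MISS | VC [8]
  [4] addr=0x3a blk=7 s=3: MISS | VC [8, 23]
  [5] addr=0x82 blk=16 s=0: MISS | VC [8, 23, 20]
  [6] addr=0x3a blk=7 s=3: L1-HIT | VC [8, 23, 20]
  [7] addr=0x47 blk=8 s=0: VC-HIT | VC [16, 23, 20]
  [8] addr=0x25 blk=4 s=0: MISS | VC [16, 23, 20, 8]
  [9] addr=0x41 blk=8 s=0: VC-HIT | VC [16, 23, 20, 4]
  [10] addr=0x27 blk=4 s=0: VC-HIT | VC [16, 23, 20, 8]

SEQ = [MISS, L1-HIT, MISS, MISS, MISS, MISS, L1-HIT, VC-HIT, MISS, VC-HIT, VC-HIT]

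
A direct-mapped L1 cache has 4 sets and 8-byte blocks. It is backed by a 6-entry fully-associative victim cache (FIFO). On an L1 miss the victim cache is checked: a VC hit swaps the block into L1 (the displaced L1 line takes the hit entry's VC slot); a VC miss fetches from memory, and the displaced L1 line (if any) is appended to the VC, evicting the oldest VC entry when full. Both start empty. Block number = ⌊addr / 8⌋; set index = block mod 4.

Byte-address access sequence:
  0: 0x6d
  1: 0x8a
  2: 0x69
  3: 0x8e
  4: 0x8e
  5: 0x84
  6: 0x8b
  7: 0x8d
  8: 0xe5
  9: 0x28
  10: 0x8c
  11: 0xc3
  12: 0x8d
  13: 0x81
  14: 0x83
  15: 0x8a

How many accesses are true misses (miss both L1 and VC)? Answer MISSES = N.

MISSES = 6

  [0] addr=0x6d blk=13 s=1: MISS | VC []
  [1] addr=0x8a blk=17 s=1: MISS | VC [13]
  [2] addr=0x69 blk=13 s=1: VC-HIT | VC [17]
  [3] addr=0x8e blk=17 s=1: VC-HIT | VC [13]
  [4] addr=0x8e blk=17 s=1: L1-HIT | VC [13]
  [5] addr=0x84 blk=16 s=0: MISS | VC [13]
  [6] addr=0x8b blk=17 s=1: L1-HIT | VC [13]
  [7] addr=0x8d blk=17 s=1: L1-HIT | VC [13]
  [8] addr=0xe5 blk=28 s=0: MISS | VC [13, 16]
  [9] addr=0x28 blk=5 s=1: MISS | VC [13, 16, 17]
  [10] addr=0x8c blk=17 s=1: VC-HIT | VC [13, 16, 5]
  [11] addr=0xc3 blk=24 s=0: MISS | VC [13, 16, 5, 28]
  [12] addr=0x8d blk=17 s=1: L1-HIT | VC [13, 16, 5, 28]
  [13] addr=0x81 blk=16 s=0: VC-HIT | VC [13, 24, 5, 28]
  [14] addr=0x83 blk=16 s=0: L1-HIT | VC [13, 24, 5, 28]
  [15] addr=0x8a blk=17 s=1: L1-HIT | VC [13, 24, 5, 28]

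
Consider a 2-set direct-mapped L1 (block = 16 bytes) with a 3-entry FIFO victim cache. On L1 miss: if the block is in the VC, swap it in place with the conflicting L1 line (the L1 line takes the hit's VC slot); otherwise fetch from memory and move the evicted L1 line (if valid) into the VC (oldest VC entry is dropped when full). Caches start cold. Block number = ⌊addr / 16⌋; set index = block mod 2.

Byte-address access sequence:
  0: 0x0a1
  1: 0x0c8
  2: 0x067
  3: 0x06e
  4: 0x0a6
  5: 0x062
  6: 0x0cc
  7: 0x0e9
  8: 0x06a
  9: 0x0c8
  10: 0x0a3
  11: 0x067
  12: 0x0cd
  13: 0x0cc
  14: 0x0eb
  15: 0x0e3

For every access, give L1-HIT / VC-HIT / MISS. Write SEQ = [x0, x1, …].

SEQ = [MISS, MISS, MISS, L1-HIT, VC-HIT, VC-HIT, VC-HIT, MISS, VC-HIT, VC-HIT, VC-HIT, VC-HIT, VC-HIT, L1-HIT, VC-HIT, L1-HIT]

0: 0xa1 (blk 10, set 0) → MISS  vc=[]
1: 0xc8 (blk 12, set 0) → MISS  vc=[10]
2: 0x67 (blk 6, set 0) → MISS  vc=[10, 12]
3: 0x6e (blk 6, set 0) → L1-HIT  vc=[10, 12]
4: 0xa6 (blk 10, set 0) → VC-HIT  vc=[6, 12]
5: 0x62 (blk 6, set 0) → VC-HIT  vc=[10, 12]
6: 0xcc (blk 12, set 0) → VC-HIT  vc=[10, 6]
7: 0xe9 (blk 14, set 0) → MISS  vc=[10, 6, 12]
8: 0x6a (blk 6, set 0) → VC-HIT  vc=[10, 14, 12]
9: 0xc8 (blk 12, set 0) → VC-HIT  vc=[10, 14, 6]
10: 0xa3 (blk 10, set 0) → VC-HIT  vc=[12, 14, 6]
11: 0x67 (blk 6, set 0) → VC-HIT  vc=[12, 14, 10]
12: 0xcd (blk 12, set 0) → VC-HIT  vc=[6, 14, 10]
13: 0xcc (blk 12, set 0) → L1-HIT  vc=[6, 14, 10]
14: 0xeb (blk 14, set 0) → VC-HIT  vc=[6, 12, 10]
15: 0xe3 (blk 14, set 0) → L1-HIT  vc=[6, 12, 10]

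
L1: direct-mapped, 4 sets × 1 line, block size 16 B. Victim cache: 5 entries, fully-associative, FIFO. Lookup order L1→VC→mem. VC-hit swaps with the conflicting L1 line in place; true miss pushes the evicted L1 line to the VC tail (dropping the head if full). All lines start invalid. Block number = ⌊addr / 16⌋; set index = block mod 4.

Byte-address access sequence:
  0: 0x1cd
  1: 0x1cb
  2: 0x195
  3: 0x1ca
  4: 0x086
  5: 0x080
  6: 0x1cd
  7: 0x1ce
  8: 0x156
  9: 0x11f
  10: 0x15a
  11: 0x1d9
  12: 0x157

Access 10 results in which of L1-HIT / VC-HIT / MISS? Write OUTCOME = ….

0: 0x1cd (blk 28, set 0) → MISS  vc=[]
1: 0x1cb (blk 28, set 0) → L1-HIT  vc=[]
2: 0x195 (blk 25, set 1) → MISS  vc=[]
3: 0x1ca (blk 28, set 0) → L1-HIT  vc=[]
4: 0x86 (blk 8, set 0) → MISS  vc=[28]
5: 0x80 (blk 8, set 0) → L1-HIT  vc=[28]
6: 0x1cd (blk 28, set 0) → VC-HIT  vc=[8]
7: 0x1ce (blk 28, set 0) → L1-HIT  vc=[8]
8: 0x156 (blk 21, set 1) → MISS  vc=[8, 25]
9: 0x11f (blk 17, set 1) → MISS  vc=[8, 25, 21]
10: 0x15a (blk 21, set 1) → VC-HIT  vc=[8, 25, 17]
11: 0x1d9 (blk 29, set 1) → MISS  vc=[8, 25, 17, 21]
12: 0x157 (blk 21, set 1) → VC-HIT  vc=[8, 25, 17, 29]

OUTCOME = VC-HIT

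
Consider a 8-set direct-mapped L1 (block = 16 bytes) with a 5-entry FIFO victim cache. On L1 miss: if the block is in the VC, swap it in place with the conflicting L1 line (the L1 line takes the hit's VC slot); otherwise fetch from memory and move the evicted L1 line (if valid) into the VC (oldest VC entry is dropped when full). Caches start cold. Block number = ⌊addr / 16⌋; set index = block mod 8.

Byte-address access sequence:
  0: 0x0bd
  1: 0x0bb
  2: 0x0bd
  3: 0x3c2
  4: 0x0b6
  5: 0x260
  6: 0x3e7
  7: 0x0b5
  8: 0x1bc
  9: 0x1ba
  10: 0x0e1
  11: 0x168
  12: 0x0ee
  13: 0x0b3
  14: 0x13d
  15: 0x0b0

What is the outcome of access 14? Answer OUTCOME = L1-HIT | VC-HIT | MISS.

OUTCOME = MISS

0: 0xbd (blk 11, set 3) → MISS  vc=[]
1: 0xbb (blk 11, set 3) → L1-HIT  vc=[]
2: 0xbd (blk 11, set 3) → L1-HIT  vc=[]
3: 0x3c2 (blk 60, set 4) → MISS  vc=[]
4: 0xb6 (blk 11, set 3) → L1-HIT  vc=[]
5: 0x260 (blk 38, set 6) → MISS  vc=[]
6: 0x3e7 (blk 62, set 6) → MISS  vc=[38]
7: 0xb5 (blk 11, set 3) → L1-HIT  vc=[38]
8: 0x1bc (blk 27, set 3) → MISS  vc=[38, 11]
9: 0x1ba (blk 27, set 3) → L1-HIT  vc=[38, 11]
10: 0xe1 (blk 14, set 6) → MISS  vc=[38, 11, 62]
11: 0x168 (blk 22, set 6) → MISS  vc=[38, 11, 62, 14]
12: 0xee (blk 14, set 6) → VC-HIT  vc=[38, 11, 62, 22]
13: 0xb3 (blk 11, set 3) → VC-HIT  vc=[38, 27, 62, 22]
14: 0x13d (blk 19, set 3) → MISS  vc=[38, 27, 62, 22, 11]
15: 0xb0 (blk 11, set 3) → VC-HIT  vc=[38, 27, 62, 22, 19]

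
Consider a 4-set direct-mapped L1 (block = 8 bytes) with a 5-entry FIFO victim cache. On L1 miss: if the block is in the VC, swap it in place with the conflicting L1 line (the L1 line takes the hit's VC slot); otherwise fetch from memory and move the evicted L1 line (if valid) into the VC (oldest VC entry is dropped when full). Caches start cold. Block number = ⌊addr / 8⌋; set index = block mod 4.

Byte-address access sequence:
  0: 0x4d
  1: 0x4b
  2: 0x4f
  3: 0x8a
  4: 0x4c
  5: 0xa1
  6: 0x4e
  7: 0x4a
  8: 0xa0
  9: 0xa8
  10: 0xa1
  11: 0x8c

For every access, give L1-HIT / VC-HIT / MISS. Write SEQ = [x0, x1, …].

#0 0x4d→b9/s1 MISS; vc=[]
#1 0x4b→b9/s1 L1-HIT; vc=[]
#2 0x4f→b9/s1 L1-HIT; vc=[]
#3 0x8a→b17/s1 MISS; vc=[9]
#4 0x4c→b9/s1 VC-HIT; vc=[17]
#5 0xa1→b20/s0 MISS; vc=[17]
#6 0x4e→b9/s1 L1-HIT; vc=[17]
#7 0x4a→b9/s1 L1-HIT; vc=[17]
#8 0xa0→b20/s0 L1-HIT; vc=[17]
#9 0xa8→b21/s1 MISS; vc=[17,9]
#10 0xa1→b20/s0 L1-HIT; vc=[17,9]
#11 0x8c→b17/s1 VC-HIT; vc=[21,9]

SEQ = [MISS, L1-HIT, L1-HIT, MISS, VC-HIT, MISS, L1-HIT, L1-HIT, L1-HIT, MISS, L1-HIT, VC-HIT]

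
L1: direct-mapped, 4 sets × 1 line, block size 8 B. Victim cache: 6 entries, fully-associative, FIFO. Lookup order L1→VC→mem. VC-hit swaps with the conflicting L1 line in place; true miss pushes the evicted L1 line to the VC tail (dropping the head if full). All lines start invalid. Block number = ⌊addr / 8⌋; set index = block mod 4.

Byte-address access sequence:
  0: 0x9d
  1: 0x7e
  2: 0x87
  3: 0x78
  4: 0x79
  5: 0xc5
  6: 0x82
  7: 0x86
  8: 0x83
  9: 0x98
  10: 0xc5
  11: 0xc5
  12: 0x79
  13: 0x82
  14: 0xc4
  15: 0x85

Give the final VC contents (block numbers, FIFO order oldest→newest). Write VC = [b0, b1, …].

  [0] addr=0x9d blk=19 s=3: MISS | VC []
  [1] addr=0x7e blk=15 s=3: MISS | VC [19]
  [2] addr=0x87 blk=16 s=0: MISS | VC [19]
  [3] addr=0x78 blk=15 s=3: L1-HIT | VC [19]
  [4] addr=0x79 blk=15 s=3: L1-HIT | VC [19]
  [5] addr=0xc5 blk=24 s=0: MISS | VC [19, 16]
  [6] addr=0x82 blk=16 s=0: VC-HIT | VC [19, 24]
  [7] addr=0x86 blk=16 s=0: L1-HIT | VC [19, 24]
  [8] addr=0x83 blk=16 s=0: L1-HIT | VC [19, 24]
  [9] addr=0x98 blk=19 s=3: VC-HIT | VC [15, 24]
  [10] addr=0xc5 blk=24 s=0: VC-HIT | VC [15, 16]
  [11] addr=0xc5 blk=24 s=0: L1-HIT | VC [15, 16]
  [12] addr=0x79 blk=15 s=3: VC-HIT | VC [19, 16]
  [13] addr=0x82 blk=16 s=0: VC-HIT | VC [19, 24]
  [14] addr=0xc4 blk=24 s=0: VC-HIT | VC [19, 16]
  [15] addr=0x85 blk=16 s=0: VC-HIT | VC [19, 24]

VC = [19, 24]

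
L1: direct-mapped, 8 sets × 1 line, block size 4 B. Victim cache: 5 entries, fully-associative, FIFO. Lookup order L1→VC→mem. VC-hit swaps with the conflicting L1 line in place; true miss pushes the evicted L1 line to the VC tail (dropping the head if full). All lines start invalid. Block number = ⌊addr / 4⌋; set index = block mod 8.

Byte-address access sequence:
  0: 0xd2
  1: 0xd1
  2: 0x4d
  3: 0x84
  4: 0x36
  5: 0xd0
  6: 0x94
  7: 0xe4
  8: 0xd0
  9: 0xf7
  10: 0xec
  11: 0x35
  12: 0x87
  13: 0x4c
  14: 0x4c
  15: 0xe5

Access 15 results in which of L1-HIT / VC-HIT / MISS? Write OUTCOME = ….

#0 0xd2→b52/s4 MISS; vc=[]
#1 0xd1→b52/s4 L1-HIT; vc=[]
#2 0x4d→b19/s3 MISS; vc=[]
#3 0x84→b33/s1 MISS; vc=[]
#4 0x36→b13/s5 MISS; vc=[]
#5 0xd0→b52/s4 L1-HIT; vc=[]
#6 0x94→b37/s5 MISS; vc=[13]
#7 0xe4→b57/s1 MISS; vc=[13,33]
#8 0xd0→b52/s4 L1-HIT; vc=[13,33]
#9 0xf7→b61/s5 MISS; vc=[13,33,37]
#10 0xec→b59/s3 MISS; vc=[13,33,37,19]
#11 0x35→b13/s5 VC-HIT; vc=[61,33,37,19]
#12 0x87→b33/s1 VC-HIT; vc=[61,57,37,19]
#13 0x4c→b19/s3 VC-HIT; vc=[61,57,37,59]
#14 0x4c→b19/s3 L1-HIT; vc=[61,57,37,59]
#15 0xe5→b57/s1 VC-HIT; vc=[61,33,37,59]

OUTCOME = VC-HIT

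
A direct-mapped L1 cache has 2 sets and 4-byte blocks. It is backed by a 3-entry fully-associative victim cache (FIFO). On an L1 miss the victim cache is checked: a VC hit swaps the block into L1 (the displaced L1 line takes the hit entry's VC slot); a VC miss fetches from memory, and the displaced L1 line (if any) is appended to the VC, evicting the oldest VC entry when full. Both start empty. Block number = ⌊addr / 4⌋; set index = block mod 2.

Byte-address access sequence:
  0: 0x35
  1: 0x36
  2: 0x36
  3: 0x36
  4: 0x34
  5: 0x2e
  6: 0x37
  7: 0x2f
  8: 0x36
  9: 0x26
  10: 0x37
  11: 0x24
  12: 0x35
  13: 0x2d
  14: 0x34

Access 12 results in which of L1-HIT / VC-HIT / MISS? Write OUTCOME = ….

0: 0x35 (blk 13, set 1) → MISS  vc=[]
1: 0x36 (blk 13, set 1) → L1-HIT  vc=[]
2: 0x36 (blk 13, set 1) → L1-HIT  vc=[]
3: 0x36 (blk 13, set 1) → L1-HIT  vc=[]
4: 0x34 (blk 13, set 1) → L1-HIT  vc=[]
5: 0x2e (blk 11, set 1) → MISS  vc=[13]
6: 0x37 (blk 13, set 1) → VC-HIT  vc=[11]
7: 0x2f (blk 11, set 1) → VC-HIT  vc=[13]
8: 0x36 (blk 13, set 1) → VC-HIT  vc=[11]
9: 0x26 (blk 9, set 1) → MISS  vc=[11, 13]
10: 0x37 (blk 13, set 1) → VC-HIT  vc=[11, 9]
11: 0x24 (blk 9, set 1) → VC-HIT  vc=[11, 13]
12: 0x35 (blk 13, set 1) → VC-HIT  vc=[11, 9]
13: 0x2d (blk 11, set 1) → VC-HIT  vc=[13, 9]
14: 0x34 (blk 13, set 1) → VC-HIT  vc=[11, 9]

OUTCOME = VC-HIT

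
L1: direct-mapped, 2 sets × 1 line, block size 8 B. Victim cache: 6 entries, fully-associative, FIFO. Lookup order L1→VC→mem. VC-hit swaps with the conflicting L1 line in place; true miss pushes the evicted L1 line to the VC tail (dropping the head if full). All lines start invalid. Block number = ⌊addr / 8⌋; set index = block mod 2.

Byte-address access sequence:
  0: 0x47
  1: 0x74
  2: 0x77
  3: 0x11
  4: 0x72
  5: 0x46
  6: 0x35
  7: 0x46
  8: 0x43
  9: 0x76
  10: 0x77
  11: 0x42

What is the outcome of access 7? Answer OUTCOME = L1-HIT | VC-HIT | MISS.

  [0] addr=0x47 blk=8 s=0: MISS | VC []
  [1] addr=0x74 blk=14 s=0: MISS | VC [8]
  [2] addr=0x77 blk=14 s=0: L1-HIT | VC [8]
  [3] addr=0x11 blk=2 s=0: MISS | VC [8, 14]
  [4] addr=0x72 blk=14 s=0: VC-HIT | VC [8, 2]
  [5] addr=0x46 blk=8 s=0: VC-HIT | VC [14, 2]
  [6] addr=0x35 blk=6 s=0: MISS | VC [14, 2, 8]
  [7] addr=0x46 blk=8 s=0: VC-HIT | VC [14, 2, 6]
  [8] addr=0x43 blk=8 s=0: L1-HIT | VC [14, 2, 6]
  [9] addr=0x76 blk=14 s=0: VC-HIT | VC [8, 2, 6]
  [10] addr=0x77 blk=14 s=0: L1-HIT | VC [8, 2, 6]
  [11] addr=0x42 blk=8 s=0: VC-HIT | VC [14, 2, 6]

OUTCOME = VC-HIT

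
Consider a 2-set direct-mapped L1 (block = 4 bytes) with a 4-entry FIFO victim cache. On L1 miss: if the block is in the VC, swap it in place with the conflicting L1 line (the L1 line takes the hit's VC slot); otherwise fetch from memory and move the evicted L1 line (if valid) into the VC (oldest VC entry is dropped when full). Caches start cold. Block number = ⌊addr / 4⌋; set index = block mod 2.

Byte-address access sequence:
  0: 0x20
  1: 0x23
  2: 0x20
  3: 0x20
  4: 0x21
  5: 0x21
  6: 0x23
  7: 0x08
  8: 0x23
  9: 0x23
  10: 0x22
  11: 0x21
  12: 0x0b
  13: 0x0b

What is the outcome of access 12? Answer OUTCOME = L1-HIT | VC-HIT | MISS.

OUTCOME = VC-HIT

#0 0x20→b8/s0 MISS; vc=[]
#1 0x23→b8/s0 L1-HIT; vc=[]
#2 0x20→b8/s0 L1-HIT; vc=[]
#3 0x20→b8/s0 L1-HIT; vc=[]
#4 0x21→b8/s0 L1-HIT; vc=[]
#5 0x21→b8/s0 L1-HIT; vc=[]
#6 0x23→b8/s0 L1-HIT; vc=[]
#7 0x8→b2/s0 MISS; vc=[8]
#8 0x23→b8/s0 VC-HIT; vc=[2]
#9 0x23→b8/s0 L1-HIT; vc=[2]
#10 0x22→b8/s0 L1-HIT; vc=[2]
#11 0x21→b8/s0 L1-HIT; vc=[2]
#12 0xb→b2/s0 VC-HIT; vc=[8]
#13 0xb→b2/s0 L1-HIT; vc=[8]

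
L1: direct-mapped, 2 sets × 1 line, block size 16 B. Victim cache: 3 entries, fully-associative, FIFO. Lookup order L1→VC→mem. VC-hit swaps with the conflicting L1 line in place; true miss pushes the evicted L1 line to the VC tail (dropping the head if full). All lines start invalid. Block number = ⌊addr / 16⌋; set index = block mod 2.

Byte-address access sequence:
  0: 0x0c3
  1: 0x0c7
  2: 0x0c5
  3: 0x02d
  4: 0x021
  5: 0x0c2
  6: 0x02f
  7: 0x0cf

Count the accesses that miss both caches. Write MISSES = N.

MISSES = 2

0: 0xc3 (blk 12, set 0) → MISS  vc=[]
1: 0xc7 (blk 12, set 0) → L1-HIT  vc=[]
2: 0xc5 (blk 12, set 0) → L1-HIT  vc=[]
3: 0x2d (blk 2, set 0) → MISS  vc=[12]
4: 0x21 (blk 2, set 0) → L1-HIT  vc=[12]
5: 0xc2 (blk 12, set 0) → VC-HIT  vc=[2]
6: 0x2f (blk 2, set 0) → VC-HIT  vc=[12]
7: 0xcf (blk 12, set 0) → VC-HIT  vc=[2]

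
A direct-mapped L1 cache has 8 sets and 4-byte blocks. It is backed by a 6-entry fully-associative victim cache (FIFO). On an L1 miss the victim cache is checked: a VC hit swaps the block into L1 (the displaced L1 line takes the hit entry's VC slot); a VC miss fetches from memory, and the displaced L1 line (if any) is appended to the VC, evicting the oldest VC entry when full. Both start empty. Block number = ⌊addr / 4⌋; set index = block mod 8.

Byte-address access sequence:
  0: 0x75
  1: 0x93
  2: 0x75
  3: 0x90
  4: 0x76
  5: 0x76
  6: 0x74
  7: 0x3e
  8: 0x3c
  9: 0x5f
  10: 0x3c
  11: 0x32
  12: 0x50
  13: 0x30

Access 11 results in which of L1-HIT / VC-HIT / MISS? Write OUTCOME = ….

  [0] addr=0x75 blk=29 s=5: MISS | VC []
  [1] addr=0x93 blk=36 s=4: MISS | VC []
  [2] addr=0x75 blk=29 s=5: L1-HIT | VC []
  [3] addr=0x90 blk=36 s=4: L1-HIT | VC []
  [4] addr=0x76 blk=29 s=5: L1-HIT | VC []
  [5] addr=0x76 blk=29 s=5: L1-HIT | VC []
  [6] addr=0x74 blk=29 s=5: L1-HIT | VC []
  [7] addr=0x3e blk=15 s=7: MISS | VC []
  [8] addr=0x3c blk=15 s=7: L1-HIT | VC []
  [9] addr=0x5f blk=23 s=7: MISS | VC [15]
  [10] addr=0x3c blk=15 s=7: VC-HIT | VC [23]
  [11] addr=0x32 blk=12 s=4: MISS | VC [23, 36]
  [12] addr=0x50 blk=20 s=4: MISS | VC [23, 36, 12]
  [13] addr=0x30 blk=12 s=4: VC-HIT | VC [23, 36, 20]

OUTCOME = MISS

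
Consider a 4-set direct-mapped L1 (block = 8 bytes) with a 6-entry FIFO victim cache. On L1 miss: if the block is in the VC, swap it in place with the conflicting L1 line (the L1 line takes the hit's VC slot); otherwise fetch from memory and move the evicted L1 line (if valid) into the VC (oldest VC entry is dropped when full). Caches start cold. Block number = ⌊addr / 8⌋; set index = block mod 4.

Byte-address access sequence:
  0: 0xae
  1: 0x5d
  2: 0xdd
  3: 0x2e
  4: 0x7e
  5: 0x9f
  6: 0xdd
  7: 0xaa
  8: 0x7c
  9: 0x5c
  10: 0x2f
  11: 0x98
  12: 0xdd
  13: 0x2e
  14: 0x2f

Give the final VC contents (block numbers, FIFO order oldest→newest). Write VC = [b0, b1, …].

#0 0xae→b21/s1 MISS; vc=[]
#1 0x5d→b11/s3 MISS; vc=[]
#2 0xdd→b27/s3 MISS; vc=[11]
#3 0x2e→b5/s1 MISS; vc=[11,21]
#4 0x7e→b15/s3 MISS; vc=[11,21,27]
#5 0x9f→b19/s3 MISS; vc=[11,21,27,15]
#6 0xdd→b27/s3 VC-HIT; vc=[11,21,19,15]
#7 0xaa→b21/s1 VC-HIT; vc=[11,5,19,15]
#8 0x7c→b15/s3 VC-HIT; vc=[11,5,19,27]
#9 0x5c→b11/s3 VC-HIT; vc=[15,5,19,27]
#10 0x2f→b5/s1 VC-HIT; vc=[15,21,19,27]
#11 0x98→b19/s3 VC-HIT; vc=[15,21,11,27]
#12 0xdd→b27/s3 VC-HIT; vc=[15,21,11,19]
#13 0x2e→b5/s1 L1-HIT; vc=[15,21,11,19]
#14 0x2f→b5/s1 L1-HIT; vc=[15,21,11,19]

VC = [15, 21, 11, 19]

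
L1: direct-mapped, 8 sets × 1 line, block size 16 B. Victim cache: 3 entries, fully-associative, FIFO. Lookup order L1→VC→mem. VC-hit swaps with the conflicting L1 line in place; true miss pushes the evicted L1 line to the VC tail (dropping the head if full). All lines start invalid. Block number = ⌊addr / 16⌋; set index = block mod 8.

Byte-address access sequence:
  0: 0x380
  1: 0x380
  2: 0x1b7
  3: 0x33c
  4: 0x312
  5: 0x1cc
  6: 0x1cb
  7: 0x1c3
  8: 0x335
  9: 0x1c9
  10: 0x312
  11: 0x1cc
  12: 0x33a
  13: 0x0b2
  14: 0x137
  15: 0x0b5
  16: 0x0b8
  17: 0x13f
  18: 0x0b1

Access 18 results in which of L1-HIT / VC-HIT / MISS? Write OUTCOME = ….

OUTCOME = VC-HIT

  [0] addr=0x380 blk=56 s=0: MISS | VC []
  [1] addr=0x380 blk=56 s=0: L1-HIT | VC []
  [2] addr=0x1b7 blk=27 s=3: MISS | VC []
  [3] addr=0x33c blk=51 s=3: MISS | VC [27]
  [4] addr=0x312 blk=49 s=1: MISS | VC [27]
  [5] addr=0x1cc blk=28 s=4: MISS | VC [27]
  [6] addr=0x1cb blk=28 s=4: L1-HIT | VC [27]
  [7] addr=0x1c3 blk=28 s=4: L1-HIT | VC [27]
  [8] addr=0x335 blk=51 s=3: L1-HIT | VC [27]
  [9] addr=0x1c9 blk=28 s=4: L1-HIT | VC [27]
  [10] addr=0x312 blk=49 s=1: L1-HIT | VC [27]
  [11] addr=0x1cc blk=28 s=4: L1-HIT | VC [27]
  [12] addr=0x33a blk=51 s=3: L1-HIT | VC [27]
  [13] addr=0xb2 blk=11 s=3: MISS | VC [27, 51]
  [14] addr=0x137 blk=19 s=3: MISS | VC [27, 51, 11]
  [15] addr=0xb5 blk=11 s=3: VC-HIT | VC [27, 51, 19]
  [16] addr=0xb8 blk=11 s=3: L1-HIT | VC [27, 51, 19]
  [17] addr=0x13f blk=19 s=3: VC-HIT | VC [27, 51, 11]
  [18] addr=0xb1 blk=11 s=3: VC-HIT | VC [27, 51, 19]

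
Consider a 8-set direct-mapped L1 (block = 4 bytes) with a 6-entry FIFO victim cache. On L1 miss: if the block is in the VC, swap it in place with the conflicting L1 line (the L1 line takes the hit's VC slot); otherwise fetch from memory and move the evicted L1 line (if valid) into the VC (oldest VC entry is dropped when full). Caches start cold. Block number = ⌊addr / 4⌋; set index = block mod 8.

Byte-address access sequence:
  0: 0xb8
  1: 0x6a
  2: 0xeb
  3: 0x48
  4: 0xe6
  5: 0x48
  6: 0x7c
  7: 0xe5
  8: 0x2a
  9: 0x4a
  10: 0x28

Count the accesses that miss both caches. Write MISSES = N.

MISSES = 7

  [0] addr=0xb8 blk=46 s=6: MISS | VC []
  [1] addr=0x6a blk=26 s=2: MISS | VC []
  [2] addr=0xeb blk=58 s=2: MISS | VC [26]
  [3] addr=0x48 blk=18 s=2: MISS | VC [26, 58]
  [4] addr=0xe6 blk=57 s=1: MISS | VC [26, 58]
  [5] addr=0x48 blk=18 s=2: L1-HIT | VC [26, 58]
  [6] addr=0x7c blk=31 s=7: MISS | VC [26, 58]
  [7] addr=0xe5 blk=57 s=1: L1-HIT | VC [26, 58]
  [8] addr=0x2a blk=10 s=2: MISS | VC [26, 58, 18]
  [9] addr=0x4a blk=18 s=2: VC-HIT | VC [26, 58, 10]
  [10] addr=0x28 blk=10 s=2: VC-HIT | VC [26, 58, 18]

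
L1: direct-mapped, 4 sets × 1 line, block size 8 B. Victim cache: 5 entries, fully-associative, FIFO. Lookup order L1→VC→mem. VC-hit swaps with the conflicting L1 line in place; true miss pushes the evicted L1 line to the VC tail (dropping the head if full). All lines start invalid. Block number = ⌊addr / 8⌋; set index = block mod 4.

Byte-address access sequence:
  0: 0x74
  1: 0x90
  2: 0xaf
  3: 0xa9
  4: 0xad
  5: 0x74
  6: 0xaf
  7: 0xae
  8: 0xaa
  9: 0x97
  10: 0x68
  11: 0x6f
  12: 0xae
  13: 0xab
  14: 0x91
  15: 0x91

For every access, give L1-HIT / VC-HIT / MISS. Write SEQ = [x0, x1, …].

SEQ = [MISS, MISS, MISS, L1-HIT, L1-HIT, VC-HIT, L1-HIT, L1-HIT, L1-HIT, VC-HIT, MISS, L1-HIT, VC-HIT, L1-HIT, L1-HIT, L1-HIT]

0: 0x74 (blk 14, set 2) → MISS  vc=[]
1: 0x90 (blk 18, set 2) → MISS  vc=[14]
2: 0xaf (blk 21, set 1) → MISS  vc=[14]
3: 0xa9 (blk 21, set 1) → L1-HIT  vc=[14]
4: 0xad (blk 21, set 1) → L1-HIT  vc=[14]
5: 0x74 (blk 14, set 2) → VC-HIT  vc=[18]
6: 0xaf (blk 21, set 1) → L1-HIT  vc=[18]
7: 0xae (blk 21, set 1) → L1-HIT  vc=[18]
8: 0xaa (blk 21, set 1) → L1-HIT  vc=[18]
9: 0x97 (blk 18, set 2) → VC-HIT  vc=[14]
10: 0x68 (blk 13, set 1) → MISS  vc=[14, 21]
11: 0x6f (blk 13, set 1) → L1-HIT  vc=[14, 21]
12: 0xae (blk 21, set 1) → VC-HIT  vc=[14, 13]
13: 0xab (blk 21, set 1) → L1-HIT  vc=[14, 13]
14: 0x91 (blk 18, set 2) → L1-HIT  vc=[14, 13]
15: 0x91 (blk 18, set 2) → L1-HIT  vc=[14, 13]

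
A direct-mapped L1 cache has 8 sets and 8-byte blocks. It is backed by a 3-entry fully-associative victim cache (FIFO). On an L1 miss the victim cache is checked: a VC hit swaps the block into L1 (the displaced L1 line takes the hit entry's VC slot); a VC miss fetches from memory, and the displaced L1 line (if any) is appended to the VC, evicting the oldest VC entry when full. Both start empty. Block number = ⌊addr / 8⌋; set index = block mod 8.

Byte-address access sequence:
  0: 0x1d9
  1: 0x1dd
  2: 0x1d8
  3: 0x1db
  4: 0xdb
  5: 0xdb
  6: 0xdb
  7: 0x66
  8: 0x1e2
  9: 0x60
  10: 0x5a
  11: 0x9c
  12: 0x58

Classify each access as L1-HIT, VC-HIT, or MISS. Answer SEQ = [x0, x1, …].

  [0] addr=0x1d9 blk=59 s=3: MISS | VC []
  [1] addr=0x1dd blk=59 s=3: L1-HIT | VC []
  [2] addr=0x1d8 blk=59 s=3: L1-HIT | VC []
  [3] addr=0x1db blk=59 s=3: L1-HIT | VC []
  [4] addr=0xdb blk=27 s=3: MISS | VC [59]
  [5] addr=0xdb blk=27 s=3: L1-HIT | VC [59]
  [6] addr=0xdb blk=27 s=3: L1-HIT | VC [59]
  [7] addr=0x66 blk=12 s=4: MISS | VC [59]
  [8] addr=0x1e2 blk=60 s=4: MISS | VC [59, 12]
  [9] addr=0x60 blk=12 s=4: VC-HIT | VC [59, 60]
  [10] addr=0x5a blk=11 s=3: MISS | VC [59, 60, 27]
  [11] addr=0x9c blk=19 s=3: MISS | VC [60, 27, 11]
  [12] addr=0x58 blk=11 s=3: VC-HIT | VC [60, 27, 19]

SEQ = [MISS, L1-HIT, L1-HIT, L1-HIT, MISS, L1-HIT, L1-HIT, MISS, MISS, VC-HIT, MISS, MISS, VC-HIT]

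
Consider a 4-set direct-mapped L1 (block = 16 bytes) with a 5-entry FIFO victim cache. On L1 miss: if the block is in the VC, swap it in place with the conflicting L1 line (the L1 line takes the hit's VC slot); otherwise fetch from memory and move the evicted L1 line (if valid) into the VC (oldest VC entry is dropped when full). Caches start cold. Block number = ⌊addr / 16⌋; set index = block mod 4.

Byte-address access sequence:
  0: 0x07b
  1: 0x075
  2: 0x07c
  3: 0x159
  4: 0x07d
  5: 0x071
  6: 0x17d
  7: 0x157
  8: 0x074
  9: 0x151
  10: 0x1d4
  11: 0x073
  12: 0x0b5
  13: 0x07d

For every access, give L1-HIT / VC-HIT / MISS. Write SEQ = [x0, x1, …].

SEQ = [MISS, L1-HIT, L1-HIT, MISS, L1-HIT, L1-HIT, MISS, L1-HIT, VC-HIT, L1-HIT, MISS, L1-HIT, MISS, VC-HIT]

#0 0x7b→b7/s3 MISS; vc=[]
#1 0x75→b7/s3 L1-HIT; vc=[]
#2 0x7c→b7/s3 L1-HIT; vc=[]
#3 0x159→b21/s1 MISS; vc=[]
#4 0x7d→b7/s3 L1-HIT; vc=[]
#5 0x71→b7/s3 L1-HIT; vc=[]
#6 0x17d→b23/s3 MISS; vc=[7]
#7 0x157→b21/s1 L1-HIT; vc=[7]
#8 0x74→b7/s3 VC-HIT; vc=[23]
#9 0x151→b21/s1 L1-HIT; vc=[23]
#10 0x1d4→b29/s1 MISS; vc=[23,21]
#11 0x73→b7/s3 L1-HIT; vc=[23,21]
#12 0xb5→b11/s3 MISS; vc=[23,21,7]
#13 0x7d→b7/s3 VC-HIT; vc=[23,21,11]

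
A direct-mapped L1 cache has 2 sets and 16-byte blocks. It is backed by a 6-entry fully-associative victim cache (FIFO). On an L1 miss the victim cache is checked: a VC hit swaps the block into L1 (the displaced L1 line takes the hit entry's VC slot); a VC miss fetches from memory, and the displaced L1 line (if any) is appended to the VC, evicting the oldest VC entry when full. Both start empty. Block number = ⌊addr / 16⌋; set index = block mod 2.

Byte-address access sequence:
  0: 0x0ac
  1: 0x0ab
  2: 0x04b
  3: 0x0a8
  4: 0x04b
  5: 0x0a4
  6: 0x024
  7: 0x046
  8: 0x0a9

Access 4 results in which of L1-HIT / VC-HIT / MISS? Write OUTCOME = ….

OUTCOME = VC-HIT

  [0] addr=0xac blk=10 s=0: MISS | VC []
  [1] addr=0xab blk=10 s=0: L1-HIT | VC []
  [2] addr=0x4b blk=4 s=0: MISS | VC [10]
  [3] addr=0xa8 blk=10 s=0: VC-HIT | VC [4]
  [4] addr=0x4b blk=4 s=0: VC-HIT | VC [10]
  [5] addr=0xa4 blk=10 s=0: VC-HIT | VC [4]
  [6] addr=0x24 blk=2 s=0: MISS | VC [4, 10]
  [7] addr=0x46 blk=4 s=0: VC-HIT | VC [2, 10]
  [8] addr=0xa9 blk=10 s=0: VC-HIT | VC [2, 4]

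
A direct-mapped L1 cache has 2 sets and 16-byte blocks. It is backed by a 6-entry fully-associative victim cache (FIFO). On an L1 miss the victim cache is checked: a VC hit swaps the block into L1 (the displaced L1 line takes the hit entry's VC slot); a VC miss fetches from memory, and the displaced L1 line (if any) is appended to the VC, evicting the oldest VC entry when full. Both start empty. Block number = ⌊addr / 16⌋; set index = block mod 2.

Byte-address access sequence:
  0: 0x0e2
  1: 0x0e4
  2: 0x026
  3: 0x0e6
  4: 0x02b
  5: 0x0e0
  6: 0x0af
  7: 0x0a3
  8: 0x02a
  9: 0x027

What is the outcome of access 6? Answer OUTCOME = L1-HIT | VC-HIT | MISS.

OUTCOME = MISS

  [0] addr=0xe2 blk=14 s=0: MISS | VC []
  [1] addr=0xe4 blk=14 s=0: L1-HIT | VC []
  [2] addr=0x26 blk=2 s=0: MISS | VC [14]
  [3] addr=0xe6 blk=14 s=0: VC-HIT | VC [2]
  [4] addr=0x2b blk=2 s=0: VC-HIT | VC [14]
  [5] addr=0xe0 blk=14 s=0: VC-HIT | VC [2]
  [6] addr=0xaf blk=10 s=0: MISS | VC [2, 14]
  [7] addr=0xa3 blk=10 s=0: L1-HIT | VC [2, 14]
  [8] addr=0x2a blk=2 s=0: VC-HIT | VC [10, 14]
  [9] addr=0x27 blk=2 s=0: L1-HIT | VC [10, 14]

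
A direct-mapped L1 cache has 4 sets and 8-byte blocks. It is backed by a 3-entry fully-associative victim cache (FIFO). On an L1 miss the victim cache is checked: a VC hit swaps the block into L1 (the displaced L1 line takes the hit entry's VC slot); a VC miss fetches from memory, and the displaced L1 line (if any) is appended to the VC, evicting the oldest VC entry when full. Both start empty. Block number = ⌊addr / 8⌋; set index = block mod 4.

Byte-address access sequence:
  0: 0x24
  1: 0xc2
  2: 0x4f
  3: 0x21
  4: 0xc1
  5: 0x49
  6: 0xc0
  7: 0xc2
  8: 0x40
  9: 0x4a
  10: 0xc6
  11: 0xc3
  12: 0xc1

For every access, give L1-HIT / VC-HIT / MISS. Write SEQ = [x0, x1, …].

#0 0x24→b4/s0 MISS; vc=[]
#1 0xc2→b24/s0 MISS; vc=[4]
#2 0x4f→b9/s1 MISS; vc=[4]
#3 0x21→b4/s0 VC-HIT; vc=[24]
#4 0xc1→b24/s0 VC-HIT; vc=[4]
#5 0x49→b9/s1 L1-HIT; vc=[4]
#6 0xc0→b24/s0 L1-HIT; vc=[4]
#7 0xc2→b24/s0 L1-HIT; vc=[4]
#8 0x40→b8/s0 MISS; vc=[4,24]
#9 0x4a→b9/s1 L1-HIT; vc=[4,24]
#10 0xc6→b24/s0 VC-HIT; vc=[4,8]
#11 0xc3→b24/s0 L1-HIT; vc=[4,8]
#12 0xc1→b24/s0 L1-HIT; vc=[4,8]

SEQ = [MISS, MISS, MISS, VC-HIT, VC-HIT, L1-HIT, L1-HIT, L1-HIT, MISS, L1-HIT, VC-HIT, L1-HIT, L1-HIT]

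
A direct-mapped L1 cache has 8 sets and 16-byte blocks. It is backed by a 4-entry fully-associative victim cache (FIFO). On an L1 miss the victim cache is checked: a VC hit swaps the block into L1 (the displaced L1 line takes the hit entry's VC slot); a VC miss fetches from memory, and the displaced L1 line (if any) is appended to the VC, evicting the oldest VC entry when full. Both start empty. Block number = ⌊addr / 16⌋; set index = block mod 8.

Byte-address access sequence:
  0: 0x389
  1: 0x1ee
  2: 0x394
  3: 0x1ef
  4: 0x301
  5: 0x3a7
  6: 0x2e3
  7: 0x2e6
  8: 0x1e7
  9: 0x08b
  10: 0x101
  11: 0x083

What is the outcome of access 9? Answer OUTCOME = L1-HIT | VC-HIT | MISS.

OUTCOME = MISS

0: 0x389 (blk 56, set 0) → MISS  vc=[]
1: 0x1ee (blk 30, set 6) → MISS  vc=[]
2: 0x394 (blk 57, set 1) → MISS  vc=[]
3: 0x1ef (blk 30, set 6) → L1-HIT  vc=[]
4: 0x301 (blk 48, set 0) → MISS  vc=[56]
5: 0x3a7 (blk 58, set 2) → MISS  vc=[56]
6: 0x2e3 (blk 46, set 6) → MISS  vc=[56, 30]
7: 0x2e6 (blk 46, set 6) → L1-HIT  vc=[56, 30]
8: 0x1e7 (blk 30, set 6) → VC-HIT  vc=[56, 46]
9: 0x8b (blk 8, set 0) → MISS  vc=[56, 46, 48]
10: 0x101 (blk 16, set 0) → MISS  vc=[56, 46, 48, 8]
11: 0x83 (blk 8, set 0) → VC-HIT  vc=[56, 46, 48, 16]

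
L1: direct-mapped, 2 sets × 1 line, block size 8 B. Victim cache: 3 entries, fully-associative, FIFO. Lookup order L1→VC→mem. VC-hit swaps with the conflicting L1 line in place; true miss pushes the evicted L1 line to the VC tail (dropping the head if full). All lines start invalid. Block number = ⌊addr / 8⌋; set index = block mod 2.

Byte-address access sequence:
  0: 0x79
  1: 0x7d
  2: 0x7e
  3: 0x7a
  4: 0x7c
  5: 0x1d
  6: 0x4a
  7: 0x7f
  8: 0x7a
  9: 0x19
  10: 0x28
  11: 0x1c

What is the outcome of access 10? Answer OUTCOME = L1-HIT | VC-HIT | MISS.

0: 0x79 (blk 15, set 1) → MISS  vc=[]
1: 0x7d (blk 15, set 1) → L1-HIT  vc=[]
2: 0x7e (blk 15, set 1) → L1-HIT  vc=[]
3: 0x7a (blk 15, set 1) → L1-HIT  vc=[]
4: 0x7c (blk 15, set 1) → L1-HIT  vc=[]
5: 0x1d (blk 3, set 1) → MISS  vc=[15]
6: 0x4a (blk 9, set 1) → MISS  vc=[15, 3]
7: 0x7f (blk 15, set 1) → VC-HIT  vc=[9, 3]
8: 0x7a (blk 15, set 1) → L1-HIT  vc=[9, 3]
9: 0x19 (blk 3, set 1) → VC-HIT  vc=[9, 15]
10: 0x28 (blk 5, set 1) → MISS  vc=[9, 15, 3]
11: 0x1c (blk 3, set 1) → VC-HIT  vc=[9, 15, 5]

OUTCOME = MISS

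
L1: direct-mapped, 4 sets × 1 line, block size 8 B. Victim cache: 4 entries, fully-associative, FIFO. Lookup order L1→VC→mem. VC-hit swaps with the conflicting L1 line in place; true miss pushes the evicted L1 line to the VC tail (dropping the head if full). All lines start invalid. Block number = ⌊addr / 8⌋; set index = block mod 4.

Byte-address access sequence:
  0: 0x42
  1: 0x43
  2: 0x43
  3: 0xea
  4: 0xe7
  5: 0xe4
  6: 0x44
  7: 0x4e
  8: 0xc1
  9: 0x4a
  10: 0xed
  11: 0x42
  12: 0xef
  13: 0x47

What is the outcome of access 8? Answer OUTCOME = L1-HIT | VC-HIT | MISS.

OUTCOME = MISS

0: 0x42 (blk 8, set 0) → MISS  vc=[]
1: 0x43 (blk 8, set 0) → L1-HIT  vc=[]
2: 0x43 (blk 8, set 0) → L1-HIT  vc=[]
3: 0xea (blk 29, set 1) → MISS  vc=[]
4: 0xe7 (blk 28, set 0) → MISS  vc=[8]
5: 0xe4 (blk 28, set 0) → L1-HIT  vc=[8]
6: 0x44 (blk 8, set 0) → VC-HIT  vc=[28]
7: 0x4e (blk 9, set 1) → MISS  vc=[28, 29]
8: 0xc1 (blk 24, set 0) → MISS  vc=[28, 29, 8]
9: 0x4a (blk 9, set 1) → L1-HIT  vc=[28, 29, 8]
10: 0xed (blk 29, set 1) → VC-HIT  vc=[28, 9, 8]
11: 0x42 (blk 8, set 0) → VC-HIT  vc=[28, 9, 24]
12: 0xef (blk 29, set 1) → L1-HIT  vc=[28, 9, 24]
13: 0x47 (blk 8, set 0) → L1-HIT  vc=[28, 9, 24]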